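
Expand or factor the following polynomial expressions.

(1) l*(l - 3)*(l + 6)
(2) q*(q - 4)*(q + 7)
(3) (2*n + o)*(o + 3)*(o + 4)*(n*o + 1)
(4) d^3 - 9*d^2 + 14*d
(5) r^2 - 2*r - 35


(1) = l^3 + 3*l^2 - 18*l
(2) = q^3 + 3*q^2 - 28*q
(3) = 2*n^2*o^3 + 14*n^2*o^2 + 24*n^2*o + n*o^4 + 7*n*o^3 + 14*n*o^2 + 14*n*o + 24*n + o^3 + 7*o^2 + 12*o
(4) = d*(d - 7)*(d - 2)
(5) = (r - 7)*(r + 5)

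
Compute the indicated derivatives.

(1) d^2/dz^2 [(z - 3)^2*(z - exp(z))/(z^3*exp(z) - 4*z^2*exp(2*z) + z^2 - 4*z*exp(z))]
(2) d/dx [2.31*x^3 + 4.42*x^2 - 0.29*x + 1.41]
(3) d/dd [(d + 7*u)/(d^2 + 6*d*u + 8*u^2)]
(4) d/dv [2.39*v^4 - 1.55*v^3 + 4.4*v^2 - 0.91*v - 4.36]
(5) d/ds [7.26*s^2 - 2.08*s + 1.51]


(1) = (z^2*(2*z + 4*(1 - exp(z))*(z - 3) - (z - 3)^2*exp(z) - 2*exp(z))*(z^2*exp(z) - 4*z*exp(2*z) + z - 4*exp(z))^2 + z*(z - 3)*(2*(1 - exp(z))*(z - 3)*(-z^3*exp(z) + 8*z^2*exp(2*z) - 3*z^2*exp(z) + 8*z*exp(2*z) + 4*z*exp(z) - 2*z + 4*exp(z)) - (z - 3)*(z - exp(z))*(z^3*exp(z) - 16*z^2*exp(2*z) + 6*z^2*exp(z) - 32*z*exp(2*z) + 2*z*exp(z) - 8*exp(2*z) - 8*exp(z) + 2) + 4*(z - exp(z))*(-z^3*exp(z) + 8*z^2*exp(2*z) - 3*z^2*exp(z) + 8*z*exp(2*z) + 4*z*exp(z) - 2*z + 4*exp(z)))*(z^2*exp(z) - 4*z*exp(2*z) + z - 4*exp(z)) + 2*(z - 3)^2*(z - exp(z))*(-z^3*exp(z) + 8*z^2*exp(2*z) - 3*z^2*exp(z) + 8*z*exp(2*z) + 4*z*exp(z) - 2*z + 4*exp(z))^2)/(z^3*(z^2*exp(z) - 4*z*exp(2*z) + z - 4*exp(z))^3)
(2) = 6.93*x^2 + 8.84*x - 0.29
(3) = (d^2 + 6*d*u + 8*u^2 - 2*(d + 3*u)*(d + 7*u))/(d^2 + 6*d*u + 8*u^2)^2
(4) = 9.56*v^3 - 4.65*v^2 + 8.8*v - 0.91
(5) = 14.52*s - 2.08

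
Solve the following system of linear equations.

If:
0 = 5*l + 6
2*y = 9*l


Then:
l = -6/5
y = -27/5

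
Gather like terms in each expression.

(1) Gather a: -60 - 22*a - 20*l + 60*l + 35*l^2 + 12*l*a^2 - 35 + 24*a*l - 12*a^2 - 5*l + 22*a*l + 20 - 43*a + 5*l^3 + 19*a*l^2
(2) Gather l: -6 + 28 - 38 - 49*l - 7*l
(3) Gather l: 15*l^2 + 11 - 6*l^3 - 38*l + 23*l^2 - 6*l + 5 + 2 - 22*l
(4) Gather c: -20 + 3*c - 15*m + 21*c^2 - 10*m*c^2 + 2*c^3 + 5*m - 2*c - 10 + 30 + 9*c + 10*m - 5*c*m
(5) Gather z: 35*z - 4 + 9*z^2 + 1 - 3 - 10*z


(1) = a^2*(12*l - 12) + a*(19*l^2 + 46*l - 65) + 5*l^3 + 35*l^2 + 35*l - 75
(2) = -56*l - 16
(3) = -6*l^3 + 38*l^2 - 66*l + 18
(4) = 2*c^3 + c^2*(21 - 10*m) + c*(10 - 5*m)
(5) = 9*z^2 + 25*z - 6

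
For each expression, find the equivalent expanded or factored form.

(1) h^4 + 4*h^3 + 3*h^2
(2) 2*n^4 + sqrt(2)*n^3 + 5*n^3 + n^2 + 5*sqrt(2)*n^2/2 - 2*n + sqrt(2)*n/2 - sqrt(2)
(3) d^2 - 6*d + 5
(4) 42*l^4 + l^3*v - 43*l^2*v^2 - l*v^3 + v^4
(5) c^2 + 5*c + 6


(1) = h^2*(h + 1)*(h + 3)
(2) = (n - 1/2)*(n + 2)*(sqrt(2)*n + 1)*(sqrt(2)*n + sqrt(2))
(3) = (d - 5)*(d - 1)
(4) = (-7*l + v)*(-l + v)*(l + v)*(6*l + v)
(5) = (c + 2)*(c + 3)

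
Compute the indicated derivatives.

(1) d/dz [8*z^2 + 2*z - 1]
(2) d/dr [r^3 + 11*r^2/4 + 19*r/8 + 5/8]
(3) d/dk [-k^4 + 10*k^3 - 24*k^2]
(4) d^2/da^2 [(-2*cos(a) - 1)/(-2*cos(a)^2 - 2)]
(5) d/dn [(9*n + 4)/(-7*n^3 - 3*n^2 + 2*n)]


(1) = 16*z + 2
(2) = 3*r^2 + 11*r/2 + 19/8
(3) = 2*k*(-2*k^2 + 15*k - 24)
(4) = (-2*(1 - cos(a)^2)^2 - cos(a)^5 + 8*cos(a)^3 + cos(a)^2 - 7*cos(a) + 1)/(cos(a)^2 + 1)^3
(5) = (126*n^3 + 111*n^2 + 24*n - 8)/(n^2*(49*n^4 + 42*n^3 - 19*n^2 - 12*n + 4))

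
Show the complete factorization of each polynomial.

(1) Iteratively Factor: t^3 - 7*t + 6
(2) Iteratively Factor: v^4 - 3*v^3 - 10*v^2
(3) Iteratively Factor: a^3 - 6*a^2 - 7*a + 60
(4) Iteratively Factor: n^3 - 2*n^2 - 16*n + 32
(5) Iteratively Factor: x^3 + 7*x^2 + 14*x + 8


(1) = (t + 3)*(t^2 - 3*t + 2) = (t - 1)*(t + 3)*(t - 2)
(2) = (v)*(v^3 - 3*v^2 - 10*v) = v*(v - 5)*(v^2 + 2*v) = v*(v - 5)*(v + 2)*(v)
(3) = (a - 5)*(a^2 - a - 12) = (a - 5)*(a - 4)*(a + 3)
(4) = (n - 4)*(n^2 + 2*n - 8) = (n - 4)*(n - 2)*(n + 4)
(5) = (x + 2)*(x^2 + 5*x + 4) = (x + 1)*(x + 2)*(x + 4)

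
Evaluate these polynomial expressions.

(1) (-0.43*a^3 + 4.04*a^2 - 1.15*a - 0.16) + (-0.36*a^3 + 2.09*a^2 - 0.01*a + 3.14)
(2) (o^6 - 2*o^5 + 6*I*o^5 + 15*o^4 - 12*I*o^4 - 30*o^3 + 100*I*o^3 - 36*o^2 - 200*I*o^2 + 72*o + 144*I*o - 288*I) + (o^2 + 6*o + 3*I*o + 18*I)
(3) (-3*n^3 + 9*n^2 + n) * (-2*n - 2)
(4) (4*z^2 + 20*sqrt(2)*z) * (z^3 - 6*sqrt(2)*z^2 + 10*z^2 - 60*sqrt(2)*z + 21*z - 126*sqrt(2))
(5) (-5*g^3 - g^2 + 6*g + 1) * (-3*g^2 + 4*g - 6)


(1) = -0.79*a^3 + 6.13*a^2 - 1.16*a + 2.98
(2) = o^6 - 2*o^5 + 6*I*o^5 + 15*o^4 - 12*I*o^4 - 30*o^3 + 100*I*o^3 - 35*o^2 - 200*I*o^2 + 78*o + 147*I*o - 270*I
(3) = 6*n^4 - 12*n^3 - 20*n^2 - 2*n
(4) = 4*z^5 - 4*sqrt(2)*z^4 + 40*z^4 - 156*z^3 - 40*sqrt(2)*z^3 - 2400*z^2 - 84*sqrt(2)*z^2 - 5040*z
(5) = 15*g^5 - 17*g^4 + 8*g^3 + 27*g^2 - 32*g - 6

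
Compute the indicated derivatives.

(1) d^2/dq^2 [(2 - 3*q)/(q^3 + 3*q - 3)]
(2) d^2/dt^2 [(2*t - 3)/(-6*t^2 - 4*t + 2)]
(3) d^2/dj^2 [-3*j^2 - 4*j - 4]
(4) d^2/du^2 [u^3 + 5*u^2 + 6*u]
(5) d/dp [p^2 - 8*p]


(1) = 6*(-3*(3*q - 2)*(q^2 + 1)^2 + (3*q^2 + q*(3*q - 2) + 3)*(q^3 + 3*q - 3))/(q^3 + 3*q - 3)^3
(2) = ((12 - 8*t)*(3*t + 1)^2 + (18*t - 5)*(3*t^2 + 2*t - 1))/(3*t^2 + 2*t - 1)^3
(3) = -6
(4) = 6*u + 10
(5) = 2*p - 8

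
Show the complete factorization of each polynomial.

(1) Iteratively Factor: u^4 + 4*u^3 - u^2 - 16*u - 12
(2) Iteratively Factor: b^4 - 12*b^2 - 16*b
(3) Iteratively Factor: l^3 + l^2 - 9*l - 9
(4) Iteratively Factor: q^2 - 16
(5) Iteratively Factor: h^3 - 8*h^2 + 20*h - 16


(1) = (u + 2)*(u^3 + 2*u^2 - 5*u - 6) = (u + 1)*(u + 2)*(u^2 + u - 6) = (u + 1)*(u + 2)*(u + 3)*(u - 2)
(2) = (b - 4)*(b^3 + 4*b^2 + 4*b) = b*(b - 4)*(b^2 + 4*b + 4) = b*(b - 4)*(b + 2)*(b + 2)
(3) = (l - 3)*(l^2 + 4*l + 3) = (l - 3)*(l + 1)*(l + 3)
(4) = (q + 4)*(q - 4)
(5) = (h - 2)*(h^2 - 6*h + 8) = (h - 4)*(h - 2)*(h - 2)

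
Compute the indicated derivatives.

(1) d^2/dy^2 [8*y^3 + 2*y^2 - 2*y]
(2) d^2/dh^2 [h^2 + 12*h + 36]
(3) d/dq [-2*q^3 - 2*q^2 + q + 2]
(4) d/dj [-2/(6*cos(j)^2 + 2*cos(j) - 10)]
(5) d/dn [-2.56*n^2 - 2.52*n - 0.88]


(1) = 48*y + 4
(2) = 2
(3) = -6*q^2 - 4*q + 1
(4) = -(6*cos(j) + 1)*sin(j)/(3*cos(j)^2 + cos(j) - 5)^2
(5) = -5.12*n - 2.52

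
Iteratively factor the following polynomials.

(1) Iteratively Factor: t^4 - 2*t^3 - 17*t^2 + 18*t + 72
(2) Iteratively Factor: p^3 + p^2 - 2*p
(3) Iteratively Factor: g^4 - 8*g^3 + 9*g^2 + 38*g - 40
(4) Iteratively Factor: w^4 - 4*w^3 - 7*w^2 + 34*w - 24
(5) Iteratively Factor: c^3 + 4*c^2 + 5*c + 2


(1) = (t + 3)*(t^3 - 5*t^2 - 2*t + 24) = (t - 4)*(t + 3)*(t^2 - t - 6) = (t - 4)*(t + 2)*(t + 3)*(t - 3)
(2) = (p - 1)*(p^2 + 2*p) = (p - 1)*(p + 2)*(p)
(3) = (g - 5)*(g^3 - 3*g^2 - 6*g + 8) = (g - 5)*(g - 1)*(g^2 - 2*g - 8) = (g - 5)*(g - 1)*(g + 2)*(g - 4)
(4) = (w - 2)*(w^3 - 2*w^2 - 11*w + 12) = (w - 2)*(w + 3)*(w^2 - 5*w + 4) = (w - 2)*(w - 1)*(w + 3)*(w - 4)
(5) = (c + 1)*(c^2 + 3*c + 2) = (c + 1)*(c + 2)*(c + 1)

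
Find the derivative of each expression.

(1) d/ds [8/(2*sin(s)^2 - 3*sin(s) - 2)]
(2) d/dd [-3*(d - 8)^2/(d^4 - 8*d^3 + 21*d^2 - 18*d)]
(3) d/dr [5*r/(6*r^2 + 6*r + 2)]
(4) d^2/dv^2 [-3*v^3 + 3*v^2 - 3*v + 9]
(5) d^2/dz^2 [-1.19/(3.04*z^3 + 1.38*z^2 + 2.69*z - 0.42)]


(1) = 8*(3 - 4*sin(s))*cos(s)/(3*sin(s) + cos(2*s) + 1)^2
(2) = 6*(d^4 - 25*d^3 + 181*d^2 - 384*d + 192)/(d^2*(d^5 - 13*d^4 + 67*d^3 - 171*d^2 + 216*d - 108))
(3) = 5*(1 - 3*r^2)/(2*(9*r^4 + 18*r^3 + 15*r^2 + 6*r + 1))
(4) = 6 - 18*v
(5) = ((21.7056*z + 3.2844)*(3.04*z^3 + 1.38*z^2 + 2.69*z - 0.42) - 1.19*(9.12*z^2 + 2.76*z + 2.69)*(18.24*z^2 + 5.52*z + 5.38))/(3.04*z^3 + 1.38*z^2 + 2.69*z - 0.42)^3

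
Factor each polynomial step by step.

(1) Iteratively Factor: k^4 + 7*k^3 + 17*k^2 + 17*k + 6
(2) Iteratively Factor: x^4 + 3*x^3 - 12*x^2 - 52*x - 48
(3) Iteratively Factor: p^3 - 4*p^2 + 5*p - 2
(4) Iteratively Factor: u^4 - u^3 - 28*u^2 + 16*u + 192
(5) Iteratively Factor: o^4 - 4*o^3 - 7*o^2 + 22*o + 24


(1) = (k + 1)*(k^3 + 6*k^2 + 11*k + 6) = (k + 1)*(k + 3)*(k^2 + 3*k + 2) = (k + 1)^2*(k + 3)*(k + 2)
(2) = (x + 2)*(x^3 + x^2 - 14*x - 24) = (x + 2)*(x + 3)*(x^2 - 2*x - 8) = (x + 2)^2*(x + 3)*(x - 4)
(3) = (p - 1)*(p^2 - 3*p + 2) = (p - 2)*(p - 1)*(p - 1)
(4) = (u + 4)*(u^3 - 5*u^2 - 8*u + 48) = (u - 4)*(u + 4)*(u^2 - u - 12) = (u - 4)^2*(u + 4)*(u + 3)
(5) = (o - 3)*(o^3 - o^2 - 10*o - 8) = (o - 3)*(o + 2)*(o^2 - 3*o - 4) = (o - 3)*(o + 1)*(o + 2)*(o - 4)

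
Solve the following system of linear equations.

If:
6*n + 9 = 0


Then:
n = -3/2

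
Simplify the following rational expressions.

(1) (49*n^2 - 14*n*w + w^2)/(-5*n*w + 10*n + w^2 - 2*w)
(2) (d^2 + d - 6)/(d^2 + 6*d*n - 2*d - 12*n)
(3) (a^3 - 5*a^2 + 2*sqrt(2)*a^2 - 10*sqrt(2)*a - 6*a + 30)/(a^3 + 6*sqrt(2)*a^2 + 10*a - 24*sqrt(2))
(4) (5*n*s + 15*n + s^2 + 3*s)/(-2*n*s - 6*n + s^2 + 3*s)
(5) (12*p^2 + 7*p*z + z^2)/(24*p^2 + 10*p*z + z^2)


(1) = (49*n^2 - 14*n*w + w^2)/(-5*n*w + 10*n + w^2 - 2*w)
(2) = (d + 3)/(d + 6*n)
(3) = (a - 5)/(a + 4*sqrt(2))
(4) = (5*n + s)/(-2*n + s)
(5) = (3*p + z)/(6*p + z)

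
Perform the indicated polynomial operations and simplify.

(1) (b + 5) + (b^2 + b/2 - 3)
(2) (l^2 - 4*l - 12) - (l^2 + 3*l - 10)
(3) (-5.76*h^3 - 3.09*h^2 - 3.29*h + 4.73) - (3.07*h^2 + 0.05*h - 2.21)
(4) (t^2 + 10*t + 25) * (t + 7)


(1) = b^2 + 3*b/2 + 2
(2) = -7*l - 2
(3) = -5.76*h^3 - 6.16*h^2 - 3.34*h + 6.94
(4) = t^3 + 17*t^2 + 95*t + 175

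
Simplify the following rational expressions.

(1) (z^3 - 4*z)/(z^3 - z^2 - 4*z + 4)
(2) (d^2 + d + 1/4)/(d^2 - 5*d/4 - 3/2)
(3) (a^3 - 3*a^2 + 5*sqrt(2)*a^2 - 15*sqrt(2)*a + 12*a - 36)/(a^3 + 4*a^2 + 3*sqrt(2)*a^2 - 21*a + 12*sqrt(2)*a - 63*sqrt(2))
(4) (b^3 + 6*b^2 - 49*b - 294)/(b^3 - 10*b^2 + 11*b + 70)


(1) = z/(z - 1)
(2) = (4*d^2 + 4*d + 1)/(4*d^2 - 5*d - 6)
(3) = (a + 2*sqrt(2))/(a + 7)
(4) = (b^2 + 13*b + 42)/(b^2 - 3*b - 10)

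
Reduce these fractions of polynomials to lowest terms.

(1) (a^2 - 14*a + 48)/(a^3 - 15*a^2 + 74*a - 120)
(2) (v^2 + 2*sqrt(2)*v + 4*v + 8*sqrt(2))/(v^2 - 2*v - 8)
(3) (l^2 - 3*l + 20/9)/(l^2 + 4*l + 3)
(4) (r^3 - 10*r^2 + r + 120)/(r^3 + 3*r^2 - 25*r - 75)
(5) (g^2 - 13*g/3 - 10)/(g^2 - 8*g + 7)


(1) = (a - 8)/(a^2 - 9*a + 20)
(2) = (v^2 + v*(2*sqrt(2) + 4) + 8*sqrt(2))/(v^2 - 2*v - 8)
(3) = (9*l^2 - 27*l + 20)/(9*l^2 + 36*l + 27)
(4) = (r - 8)/(r + 5)
(5) = (3*g^2 - 13*g - 30)/(3*g^2 - 24*g + 21)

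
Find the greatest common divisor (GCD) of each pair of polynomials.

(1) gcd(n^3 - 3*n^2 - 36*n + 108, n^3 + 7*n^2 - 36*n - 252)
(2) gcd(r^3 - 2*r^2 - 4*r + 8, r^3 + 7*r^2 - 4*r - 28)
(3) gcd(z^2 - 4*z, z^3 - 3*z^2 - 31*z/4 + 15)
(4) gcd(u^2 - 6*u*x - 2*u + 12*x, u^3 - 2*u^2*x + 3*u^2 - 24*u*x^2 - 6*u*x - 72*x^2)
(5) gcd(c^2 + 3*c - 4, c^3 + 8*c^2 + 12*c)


(1) = gcd((n - 6)*(n - 3)*(n + 6), (n - 6)*(n + 6)*(n + 7)) = n^2 - 36
(2) = r^2 - 4
(3) = gcd(z*(z - 4), (z - 4)*(z - 3/2)*(z + 5/2)) = z - 4
(4) = gcd((u - 2)*(u - 6*x), (u + 3)*(u - 6*x)*(u + 4*x)) = -u + 6*x
(5) = 1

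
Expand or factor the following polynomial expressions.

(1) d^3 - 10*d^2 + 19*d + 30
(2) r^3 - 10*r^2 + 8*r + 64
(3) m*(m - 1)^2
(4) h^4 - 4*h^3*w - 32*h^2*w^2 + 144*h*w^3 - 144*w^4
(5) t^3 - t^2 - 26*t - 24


(1) = (d - 6)*(d - 5)*(d + 1)
(2) = (r - 8)*(r - 4)*(r + 2)
(3) = m^3 - 2*m^2 + m
(4) = (h - 6*w)*(h - 2*w)^2*(h + 6*w)
(5) = (t - 6)*(t + 1)*(t + 4)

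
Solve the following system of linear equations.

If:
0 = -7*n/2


Then:
n = 0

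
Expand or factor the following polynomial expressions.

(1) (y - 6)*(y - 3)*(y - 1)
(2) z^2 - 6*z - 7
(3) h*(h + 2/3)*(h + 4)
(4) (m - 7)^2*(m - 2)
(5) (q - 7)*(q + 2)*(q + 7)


(1) = y^3 - 10*y^2 + 27*y - 18
(2) = (z - 7)*(z + 1)
(3) = h^3 + 14*h^2/3 + 8*h/3
(4) = m^3 - 16*m^2 + 77*m - 98
(5) = q^3 + 2*q^2 - 49*q - 98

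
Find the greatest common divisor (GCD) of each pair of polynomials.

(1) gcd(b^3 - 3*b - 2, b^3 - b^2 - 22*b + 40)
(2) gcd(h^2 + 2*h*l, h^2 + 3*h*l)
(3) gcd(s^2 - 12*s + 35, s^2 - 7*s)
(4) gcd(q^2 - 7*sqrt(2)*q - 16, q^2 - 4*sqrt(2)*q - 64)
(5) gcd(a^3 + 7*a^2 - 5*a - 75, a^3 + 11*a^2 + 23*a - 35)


(1) = gcd((b - 2)*(b + 1)^2, (b - 4)*(b - 2)*(b + 5)) = b - 2
(2) = gcd(h*(h + 2*l), h*(h + 3*l)) = h
(3) = gcd((s - 7)*(s - 5), s*(s - 7)) = s - 7
(4) = gcd((q - 8*sqrt(2))*(q + sqrt(2)), (q - 8*sqrt(2))*(q + 4*sqrt(2))) = q - 8*sqrt(2)
(5) = gcd((a - 3)*(a + 5)^2, (a - 1)*(a + 5)*(a + 7)) = a + 5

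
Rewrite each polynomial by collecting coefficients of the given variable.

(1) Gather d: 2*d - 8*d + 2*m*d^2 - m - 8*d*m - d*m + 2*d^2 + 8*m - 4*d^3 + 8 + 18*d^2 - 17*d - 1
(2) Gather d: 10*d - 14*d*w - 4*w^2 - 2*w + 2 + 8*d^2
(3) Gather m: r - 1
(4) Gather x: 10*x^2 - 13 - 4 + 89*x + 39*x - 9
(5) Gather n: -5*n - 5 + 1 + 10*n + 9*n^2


(1) = -4*d^3 + d^2*(2*m + 20) + d*(-9*m - 23) + 7*m + 7
(2) = 8*d^2 + d*(10 - 14*w) - 4*w^2 - 2*w + 2
(3) = r - 1
(4) = 10*x^2 + 128*x - 26
(5) = 9*n^2 + 5*n - 4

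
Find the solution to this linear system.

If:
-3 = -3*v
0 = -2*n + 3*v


Then:
n = 3/2
v = 1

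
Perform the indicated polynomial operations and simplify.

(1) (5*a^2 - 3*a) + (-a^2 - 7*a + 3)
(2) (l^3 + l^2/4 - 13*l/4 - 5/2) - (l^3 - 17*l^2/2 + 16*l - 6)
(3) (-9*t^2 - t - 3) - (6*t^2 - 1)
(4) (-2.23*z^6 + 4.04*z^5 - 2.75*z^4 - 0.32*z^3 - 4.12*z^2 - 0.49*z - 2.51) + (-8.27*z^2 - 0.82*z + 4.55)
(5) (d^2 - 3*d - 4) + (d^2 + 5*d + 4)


(1) = 4*a^2 - 10*a + 3
(2) = 35*l^2/4 - 77*l/4 + 7/2
(3) = -15*t^2 - t - 2
(4) = -2.23*z^6 + 4.04*z^5 - 2.75*z^4 - 0.32*z^3 - 12.39*z^2 - 1.31*z + 2.04
(5) = 2*d^2 + 2*d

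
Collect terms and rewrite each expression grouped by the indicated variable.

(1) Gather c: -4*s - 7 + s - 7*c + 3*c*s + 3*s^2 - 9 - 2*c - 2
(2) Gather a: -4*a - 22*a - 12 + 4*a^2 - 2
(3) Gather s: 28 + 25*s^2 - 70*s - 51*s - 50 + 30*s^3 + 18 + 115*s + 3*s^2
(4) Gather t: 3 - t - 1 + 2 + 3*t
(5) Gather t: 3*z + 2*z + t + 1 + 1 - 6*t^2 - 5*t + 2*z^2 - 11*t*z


(1) = c*(3*s - 9) + 3*s^2 - 3*s - 18
(2) = 4*a^2 - 26*a - 14
(3) = 30*s^3 + 28*s^2 - 6*s - 4
(4) = 2*t + 4
(5) = -6*t^2 + t*(-11*z - 4) + 2*z^2 + 5*z + 2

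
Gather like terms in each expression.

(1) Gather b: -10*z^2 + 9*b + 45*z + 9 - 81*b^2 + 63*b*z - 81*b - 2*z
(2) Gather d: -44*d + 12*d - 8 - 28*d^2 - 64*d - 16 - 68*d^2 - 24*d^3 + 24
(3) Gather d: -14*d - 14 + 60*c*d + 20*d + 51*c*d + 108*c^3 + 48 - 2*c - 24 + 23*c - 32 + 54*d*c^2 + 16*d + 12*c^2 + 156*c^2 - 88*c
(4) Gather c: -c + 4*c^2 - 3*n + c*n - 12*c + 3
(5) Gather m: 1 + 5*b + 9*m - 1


(1) = -81*b^2 + b*(63*z - 72) - 10*z^2 + 43*z + 9
(2) = -24*d^3 - 96*d^2 - 96*d
(3) = 108*c^3 + 168*c^2 - 67*c + d*(54*c^2 + 111*c + 22) - 22
(4) = 4*c^2 + c*(n - 13) - 3*n + 3
(5) = 5*b + 9*m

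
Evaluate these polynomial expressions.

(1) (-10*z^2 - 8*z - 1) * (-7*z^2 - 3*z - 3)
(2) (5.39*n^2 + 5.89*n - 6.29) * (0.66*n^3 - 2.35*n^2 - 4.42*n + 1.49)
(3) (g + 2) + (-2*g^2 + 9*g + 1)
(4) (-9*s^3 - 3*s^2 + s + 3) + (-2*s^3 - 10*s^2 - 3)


(1) = 70*z^4 + 86*z^3 + 61*z^2 + 27*z + 3
(2) = 3.5574*n^5 - 8.7791*n^4 - 41.8167*n^3 - 3.2212*n^2 + 36.5779*n - 9.3721
(3) = -2*g^2 + 10*g + 3
(4) = -11*s^3 - 13*s^2 + s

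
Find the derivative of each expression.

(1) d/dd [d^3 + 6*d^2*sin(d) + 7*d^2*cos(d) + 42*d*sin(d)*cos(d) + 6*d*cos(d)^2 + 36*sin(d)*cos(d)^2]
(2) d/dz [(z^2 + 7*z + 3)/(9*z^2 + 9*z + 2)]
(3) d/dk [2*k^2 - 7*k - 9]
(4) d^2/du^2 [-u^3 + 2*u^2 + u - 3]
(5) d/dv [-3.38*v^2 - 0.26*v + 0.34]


(1) = -7*d^2*sin(d) + 6*d^2*cos(d) + 3*d^2 + 12*d*sin(d) - 6*d*sin(2*d) + 14*d*cos(d) + 42*d*cos(2*d) + 21*sin(2*d) + 9*cos(d) + 3*cos(2*d) + 27*cos(3*d) + 3
(2) = (-54*z^2 - 50*z - 13)/(81*z^4 + 162*z^3 + 117*z^2 + 36*z + 4)
(3) = 4*k - 7
(4) = 4 - 6*u
(5) = -6.76*v - 0.26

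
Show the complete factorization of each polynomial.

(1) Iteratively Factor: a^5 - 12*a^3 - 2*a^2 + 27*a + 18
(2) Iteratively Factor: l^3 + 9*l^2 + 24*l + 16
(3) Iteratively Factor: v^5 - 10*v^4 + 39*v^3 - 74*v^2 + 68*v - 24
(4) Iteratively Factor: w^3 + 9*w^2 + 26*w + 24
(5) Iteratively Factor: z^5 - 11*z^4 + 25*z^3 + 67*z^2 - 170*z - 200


(1) = (a - 2)*(a^4 + 2*a^3 - 8*a^2 - 18*a - 9) = (a - 3)*(a - 2)*(a^3 + 5*a^2 + 7*a + 3) = (a - 3)*(a - 2)*(a + 1)*(a^2 + 4*a + 3) = (a - 3)*(a - 2)*(a + 1)^2*(a + 3)
(2) = (l + 4)*(l^2 + 5*l + 4) = (l + 1)*(l + 4)*(l + 4)
(3) = (v - 1)*(v^4 - 9*v^3 + 30*v^2 - 44*v + 24) = (v - 2)*(v - 1)*(v^3 - 7*v^2 + 16*v - 12) = (v - 2)^2*(v - 1)*(v^2 - 5*v + 6) = (v - 2)^3*(v - 1)*(v - 3)
(4) = (w + 3)*(w^2 + 6*w + 8) = (w + 3)*(w + 4)*(w + 2)
(5) = (z - 5)*(z^4 - 6*z^3 - 5*z^2 + 42*z + 40) = (z - 5)*(z - 4)*(z^3 - 2*z^2 - 13*z - 10) = (z - 5)^2*(z - 4)*(z^2 + 3*z + 2) = (z - 5)^2*(z - 4)*(z + 1)*(z + 2)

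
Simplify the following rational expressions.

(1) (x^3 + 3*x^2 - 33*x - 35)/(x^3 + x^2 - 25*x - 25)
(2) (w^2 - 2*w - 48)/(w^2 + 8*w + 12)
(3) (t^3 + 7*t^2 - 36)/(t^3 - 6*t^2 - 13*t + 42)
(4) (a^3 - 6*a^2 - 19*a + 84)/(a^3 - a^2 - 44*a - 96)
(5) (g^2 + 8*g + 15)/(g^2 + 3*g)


(1) = (x + 7)/(x + 5)
(2) = (w - 8)/(w + 2)
(3) = (t + 6)/(t - 7)
(4) = (a^2 - 10*a + 21)/(a^2 - 5*a - 24)
(5) = (g + 5)/g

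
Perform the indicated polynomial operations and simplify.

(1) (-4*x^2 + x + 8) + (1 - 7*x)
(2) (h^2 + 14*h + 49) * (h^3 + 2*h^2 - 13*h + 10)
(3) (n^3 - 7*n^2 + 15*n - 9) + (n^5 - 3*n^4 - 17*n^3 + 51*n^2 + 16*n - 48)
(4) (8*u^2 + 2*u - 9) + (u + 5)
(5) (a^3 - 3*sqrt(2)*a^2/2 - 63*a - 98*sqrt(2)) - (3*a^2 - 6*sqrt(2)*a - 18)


(1) = -4*x^2 - 6*x + 9
(2) = h^5 + 16*h^4 + 64*h^3 - 74*h^2 - 497*h + 490
(3) = n^5 - 3*n^4 - 16*n^3 + 44*n^2 + 31*n - 57
(4) = 8*u^2 + 3*u - 4
(5) = a^3 - 3*a^2 - 3*sqrt(2)*a^2/2 - 63*a + 6*sqrt(2)*a - 98*sqrt(2) + 18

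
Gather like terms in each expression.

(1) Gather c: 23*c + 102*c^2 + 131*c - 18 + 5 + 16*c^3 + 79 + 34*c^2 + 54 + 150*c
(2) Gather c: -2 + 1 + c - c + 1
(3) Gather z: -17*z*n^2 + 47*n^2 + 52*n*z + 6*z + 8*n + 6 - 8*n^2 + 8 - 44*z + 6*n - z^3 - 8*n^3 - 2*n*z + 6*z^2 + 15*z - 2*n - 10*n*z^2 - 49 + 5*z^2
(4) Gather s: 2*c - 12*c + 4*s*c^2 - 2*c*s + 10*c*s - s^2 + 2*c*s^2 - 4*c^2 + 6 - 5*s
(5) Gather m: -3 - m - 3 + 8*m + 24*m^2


(1) = 16*c^3 + 136*c^2 + 304*c + 120
(2) = 0
(3) = -8*n^3 + 39*n^2 + 12*n - z^3 + z^2*(11 - 10*n) + z*(-17*n^2 + 50*n - 23) - 35
(4) = -4*c^2 - 10*c + s^2*(2*c - 1) + s*(4*c^2 + 8*c - 5) + 6
(5) = 24*m^2 + 7*m - 6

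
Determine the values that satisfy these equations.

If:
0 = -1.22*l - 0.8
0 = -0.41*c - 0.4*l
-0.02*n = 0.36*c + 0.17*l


Then:
c = 0.64
l = -0.66
n = -5.94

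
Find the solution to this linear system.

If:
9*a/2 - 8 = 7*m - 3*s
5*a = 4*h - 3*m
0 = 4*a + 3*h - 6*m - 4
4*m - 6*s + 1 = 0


Then:
a = -13/35
h = -46/25
m = -321/175
s = -1109/1050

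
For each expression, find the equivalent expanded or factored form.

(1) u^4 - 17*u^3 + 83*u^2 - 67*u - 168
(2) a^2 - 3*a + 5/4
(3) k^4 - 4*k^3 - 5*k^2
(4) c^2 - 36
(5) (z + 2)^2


(1) = (u - 8)*(u - 7)*(u - 3)*(u + 1)
(2) = (a - 5/2)*(a - 1/2)
(3) = k^2*(k - 5)*(k + 1)
(4) = (c - 6)*(c + 6)
(5) = z^2 + 4*z + 4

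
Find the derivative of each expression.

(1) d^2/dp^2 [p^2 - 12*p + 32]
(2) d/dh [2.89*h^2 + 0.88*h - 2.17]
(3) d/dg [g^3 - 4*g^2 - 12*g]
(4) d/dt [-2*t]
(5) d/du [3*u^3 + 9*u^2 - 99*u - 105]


(1) = 2
(2) = 5.78*h + 0.88
(3) = 3*g^2 - 8*g - 12
(4) = -2
(5) = 9*u^2 + 18*u - 99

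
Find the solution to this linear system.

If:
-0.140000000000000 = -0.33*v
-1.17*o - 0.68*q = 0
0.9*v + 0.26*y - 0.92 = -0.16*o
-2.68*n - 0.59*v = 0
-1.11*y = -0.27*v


Then:
n = -0.09
o = 3.20
q = -5.50
v = 0.42
y = 0.10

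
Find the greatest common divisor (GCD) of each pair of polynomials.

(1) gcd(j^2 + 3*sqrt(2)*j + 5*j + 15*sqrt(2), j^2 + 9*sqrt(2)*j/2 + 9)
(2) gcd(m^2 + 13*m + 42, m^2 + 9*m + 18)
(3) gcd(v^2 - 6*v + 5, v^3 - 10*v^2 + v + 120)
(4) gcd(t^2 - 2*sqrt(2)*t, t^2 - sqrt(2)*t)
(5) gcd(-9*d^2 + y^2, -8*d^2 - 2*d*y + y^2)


(1) = gcd((j + 5)*(j + 3*sqrt(2)), (j + 3*sqrt(2)/2)*(j + 3*sqrt(2))) = j + 3*sqrt(2)
(2) = m + 6
(3) = gcd((v - 5)*(v - 1), (v - 8)*(v - 5)*(v + 3)) = v - 5
(4) = t
(5) = gcd((-3*d + y)*(3*d + y), (-4*d + y)*(2*d + y)) = 1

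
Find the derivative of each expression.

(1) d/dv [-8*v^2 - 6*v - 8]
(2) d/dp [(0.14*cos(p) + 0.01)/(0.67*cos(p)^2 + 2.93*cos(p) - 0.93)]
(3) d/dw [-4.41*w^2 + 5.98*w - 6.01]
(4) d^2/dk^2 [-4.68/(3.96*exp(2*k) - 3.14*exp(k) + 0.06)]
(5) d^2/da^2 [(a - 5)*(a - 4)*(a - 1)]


(1) = -16*v - 6
(2) = (0.0938*cos(p)^2 + 0.0134*cos(p) + 0.1595)*sin(p)/(0.4489*cos(p)^4 + 3.9262*cos(p)^3 + 7.3387*cos(p)^2 - 5.4498*cos(p) + 0.8649)
(3) = 5.98 - 8.82*w
(4) = (-4.68*(7.92*exp(k) - 3.14)*(15.84*exp(k) - 6.28)*exp(k) + (74.1312*exp(k) - 14.6952)*(3.96*exp(2*k) - 3.14*exp(k) + 0.06))*exp(k)/(3.96*exp(2*k) - 3.14*exp(k) + 0.06)^3
(5) = 6*a - 20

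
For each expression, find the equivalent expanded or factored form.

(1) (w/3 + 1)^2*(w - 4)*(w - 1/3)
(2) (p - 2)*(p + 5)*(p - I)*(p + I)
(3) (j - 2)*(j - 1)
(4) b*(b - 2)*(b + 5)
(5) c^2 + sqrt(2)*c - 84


(1) = w^4/9 + 5*w^3/27 - 47*w^2/27 - 31*w/9 + 4/3
(2) = p^4 + 3*p^3 - 9*p^2 + 3*p - 10
(3) = j^2 - 3*j + 2
(4) = b^3 + 3*b^2 - 10*b
(5) = (c - 6*sqrt(2))*(c + 7*sqrt(2))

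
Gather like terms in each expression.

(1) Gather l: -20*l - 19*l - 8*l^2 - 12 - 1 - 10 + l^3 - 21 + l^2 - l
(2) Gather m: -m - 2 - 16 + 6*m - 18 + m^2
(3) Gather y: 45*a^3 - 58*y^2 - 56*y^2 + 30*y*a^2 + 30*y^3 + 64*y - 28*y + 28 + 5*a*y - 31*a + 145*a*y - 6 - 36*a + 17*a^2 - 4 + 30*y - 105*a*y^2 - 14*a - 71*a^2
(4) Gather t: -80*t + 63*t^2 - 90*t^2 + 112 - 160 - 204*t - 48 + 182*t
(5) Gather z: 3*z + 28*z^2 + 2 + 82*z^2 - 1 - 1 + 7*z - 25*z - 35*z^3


(1) = l^3 - 7*l^2 - 40*l - 44
(2) = m^2 + 5*m - 36
(3) = 45*a^3 - 54*a^2 - 81*a + 30*y^3 + y^2*(-105*a - 114) + y*(30*a^2 + 150*a + 66) + 18
(4) = -27*t^2 - 102*t - 96
(5) = -35*z^3 + 110*z^2 - 15*z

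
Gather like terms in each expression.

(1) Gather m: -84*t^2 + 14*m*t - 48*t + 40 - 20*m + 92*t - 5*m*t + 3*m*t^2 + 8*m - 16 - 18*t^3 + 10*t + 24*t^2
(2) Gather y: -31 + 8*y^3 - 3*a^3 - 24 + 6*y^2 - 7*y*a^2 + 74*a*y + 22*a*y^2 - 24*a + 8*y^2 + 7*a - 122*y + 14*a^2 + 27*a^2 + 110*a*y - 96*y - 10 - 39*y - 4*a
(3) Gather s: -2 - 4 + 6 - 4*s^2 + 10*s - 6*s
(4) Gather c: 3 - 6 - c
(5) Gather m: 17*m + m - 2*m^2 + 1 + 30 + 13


(1) = m*(3*t^2 + 9*t - 12) - 18*t^3 - 60*t^2 + 54*t + 24
(2) = -3*a^3 + 41*a^2 - 21*a + 8*y^3 + y^2*(22*a + 14) + y*(-7*a^2 + 184*a - 257) - 65
(3) = -4*s^2 + 4*s
(4) = -c - 3
(5) = -2*m^2 + 18*m + 44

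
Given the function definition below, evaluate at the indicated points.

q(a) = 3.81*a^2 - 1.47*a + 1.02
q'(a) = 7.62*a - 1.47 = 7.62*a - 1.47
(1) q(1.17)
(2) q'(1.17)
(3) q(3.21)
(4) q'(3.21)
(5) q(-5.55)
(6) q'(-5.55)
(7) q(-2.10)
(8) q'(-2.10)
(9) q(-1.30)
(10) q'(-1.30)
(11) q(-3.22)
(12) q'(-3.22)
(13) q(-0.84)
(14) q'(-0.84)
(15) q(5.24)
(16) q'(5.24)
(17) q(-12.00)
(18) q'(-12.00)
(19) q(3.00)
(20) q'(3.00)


(1) = 4.52
(2) = 7.45
(3) = 35.56
(4) = 22.99
(5) = 126.54
(6) = -43.76
(7) = 20.91
(8) = -17.47
(9) = 9.37
(10) = -11.38
(11) = 45.26
(12) = -26.01
(13) = 4.94
(14) = -7.87
(15) = 97.93
(16) = 38.46
(17) = 567.30
(18) = -92.91
(19) = 30.90
(20) = 21.39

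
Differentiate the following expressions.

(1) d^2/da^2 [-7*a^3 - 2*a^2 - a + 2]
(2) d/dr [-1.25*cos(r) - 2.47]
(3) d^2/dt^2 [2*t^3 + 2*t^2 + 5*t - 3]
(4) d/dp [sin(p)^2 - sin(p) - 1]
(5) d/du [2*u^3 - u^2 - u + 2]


(1) = -42*a - 4
(2) = 1.25*sin(r)
(3) = 12*t + 4
(4) = sin(2*p) - cos(p)
(5) = 6*u^2 - 2*u - 1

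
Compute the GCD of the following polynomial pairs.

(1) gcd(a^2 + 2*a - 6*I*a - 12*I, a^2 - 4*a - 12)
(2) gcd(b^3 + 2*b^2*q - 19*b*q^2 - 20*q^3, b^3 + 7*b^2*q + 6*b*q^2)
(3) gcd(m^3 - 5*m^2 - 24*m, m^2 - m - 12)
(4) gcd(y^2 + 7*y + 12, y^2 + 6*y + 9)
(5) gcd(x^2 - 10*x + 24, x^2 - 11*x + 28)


(1) = gcd((a + 2)*(a - 6*I), (a - 6)*(a + 2)) = a + 2
(2) = gcd((b - 4*q)*(b + q)*(b + 5*q), b*(b + q)*(b + 6*q)) = b + q
(3) = m + 3
(4) = y + 3
(5) = gcd((x - 6)*(x - 4), (x - 7)*(x - 4)) = x - 4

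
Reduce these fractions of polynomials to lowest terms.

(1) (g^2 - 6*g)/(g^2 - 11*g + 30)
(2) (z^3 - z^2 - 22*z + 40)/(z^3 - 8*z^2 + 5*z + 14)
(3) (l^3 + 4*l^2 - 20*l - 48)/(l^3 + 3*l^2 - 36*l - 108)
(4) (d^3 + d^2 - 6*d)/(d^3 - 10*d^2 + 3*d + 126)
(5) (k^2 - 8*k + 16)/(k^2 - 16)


(1) = g/(g - 5)
(2) = (z^2 + z - 20)/(z^2 - 6*z - 7)
(3) = (l^2 - 2*l - 8)/(l^2 - 3*l - 18)
(4) = (d^2 - 2*d)/(d^2 - 13*d + 42)
(5) = (k - 4)/(k + 4)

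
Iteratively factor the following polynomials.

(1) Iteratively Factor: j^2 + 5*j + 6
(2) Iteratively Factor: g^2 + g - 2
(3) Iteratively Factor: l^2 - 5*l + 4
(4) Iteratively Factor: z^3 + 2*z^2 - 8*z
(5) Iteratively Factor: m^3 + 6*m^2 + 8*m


(1) = (j + 2)*(j + 3)
(2) = (g + 2)*(g - 1)
(3) = (l - 1)*(l - 4)
(4) = (z + 4)*(z^2 - 2*z) = (z - 2)*(z + 4)*(z)
(5) = (m)*(m^2 + 6*m + 8) = m*(m + 4)*(m + 2)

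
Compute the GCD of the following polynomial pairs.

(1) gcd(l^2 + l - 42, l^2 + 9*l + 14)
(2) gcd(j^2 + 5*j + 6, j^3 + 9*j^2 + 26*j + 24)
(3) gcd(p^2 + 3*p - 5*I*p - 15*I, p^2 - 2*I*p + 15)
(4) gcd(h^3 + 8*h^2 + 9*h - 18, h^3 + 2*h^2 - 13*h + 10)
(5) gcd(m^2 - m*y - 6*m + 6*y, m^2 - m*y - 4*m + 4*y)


(1) = l + 7
(2) = gcd((j + 2)*(j + 3), (j + 2)*(j + 3)*(j + 4)) = j^2 + 5*j + 6
(3) = gcd((p + 3)*(p - 5*I), (p - 5*I)*(p + 3*I)) = p - 5*I
(4) = gcd((h - 1)*(h + 3)*(h + 6), (h - 2)*(h - 1)*(h + 5)) = h - 1
(5) = -m + y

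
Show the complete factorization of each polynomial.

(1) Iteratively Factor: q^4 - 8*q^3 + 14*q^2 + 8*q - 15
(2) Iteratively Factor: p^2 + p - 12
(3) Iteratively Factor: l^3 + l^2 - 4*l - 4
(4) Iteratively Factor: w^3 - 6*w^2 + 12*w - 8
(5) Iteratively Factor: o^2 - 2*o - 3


(1) = (q - 1)*(q^3 - 7*q^2 + 7*q + 15) = (q - 3)*(q - 1)*(q^2 - 4*q - 5) = (q - 5)*(q - 3)*(q - 1)*(q + 1)
(2) = (p - 3)*(p + 4)
(3) = (l + 1)*(l^2 - 4) = (l + 1)*(l + 2)*(l - 2)
(4) = (w - 2)*(w^2 - 4*w + 4) = (w - 2)^2*(w - 2)
(5) = (o + 1)*(o - 3)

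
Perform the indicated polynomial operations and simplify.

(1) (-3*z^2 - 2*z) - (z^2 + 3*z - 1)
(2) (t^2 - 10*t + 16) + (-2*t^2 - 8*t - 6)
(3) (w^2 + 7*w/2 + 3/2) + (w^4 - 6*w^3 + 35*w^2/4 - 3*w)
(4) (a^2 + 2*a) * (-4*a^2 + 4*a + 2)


(1) = -4*z^2 - 5*z + 1
(2) = -t^2 - 18*t + 10
(3) = w^4 - 6*w^3 + 39*w^2/4 + w/2 + 3/2
(4) = -4*a^4 - 4*a^3 + 10*a^2 + 4*a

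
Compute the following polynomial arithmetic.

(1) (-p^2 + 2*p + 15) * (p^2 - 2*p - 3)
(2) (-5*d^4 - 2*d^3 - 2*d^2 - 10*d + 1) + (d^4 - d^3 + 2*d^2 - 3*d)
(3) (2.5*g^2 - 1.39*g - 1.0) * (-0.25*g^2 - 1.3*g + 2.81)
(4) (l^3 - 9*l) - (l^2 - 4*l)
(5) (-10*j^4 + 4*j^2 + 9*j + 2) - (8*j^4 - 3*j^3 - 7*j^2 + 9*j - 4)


(1) = -p^4 + 4*p^3 + 14*p^2 - 36*p - 45
(2) = -4*d^4 - 3*d^3 - 13*d + 1
(3) = -0.625*g^4 - 2.9025*g^3 + 9.082*g^2 - 2.6059*g - 2.81
(4) = l^3 - l^2 - 5*l
(5) = -18*j^4 + 3*j^3 + 11*j^2 + 6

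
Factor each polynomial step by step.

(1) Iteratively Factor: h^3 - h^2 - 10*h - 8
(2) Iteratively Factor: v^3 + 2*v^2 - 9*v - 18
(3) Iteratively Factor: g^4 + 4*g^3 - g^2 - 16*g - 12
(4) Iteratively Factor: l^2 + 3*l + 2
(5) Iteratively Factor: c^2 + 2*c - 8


(1) = (h + 2)*(h^2 - 3*h - 4) = (h + 1)*(h + 2)*(h - 4)
(2) = (v - 3)*(v^2 + 5*v + 6) = (v - 3)*(v + 3)*(v + 2)
(3) = (g - 2)*(g^3 + 6*g^2 + 11*g + 6) = (g - 2)*(g + 3)*(g^2 + 3*g + 2) = (g - 2)*(g + 2)*(g + 3)*(g + 1)
(4) = (l + 1)*(l + 2)
(5) = (c - 2)*(c + 4)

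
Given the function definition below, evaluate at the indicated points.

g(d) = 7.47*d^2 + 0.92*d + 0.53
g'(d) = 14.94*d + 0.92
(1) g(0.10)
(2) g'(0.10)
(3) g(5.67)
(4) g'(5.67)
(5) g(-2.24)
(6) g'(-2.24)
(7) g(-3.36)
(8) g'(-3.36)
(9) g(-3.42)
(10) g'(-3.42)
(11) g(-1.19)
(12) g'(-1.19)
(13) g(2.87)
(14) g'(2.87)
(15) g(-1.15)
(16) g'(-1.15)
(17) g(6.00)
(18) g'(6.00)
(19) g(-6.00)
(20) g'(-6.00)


(1) = 0.70
(2) = 2.41
(3) = 245.90
(4) = 85.63
(5) = 35.95
(6) = -32.55
(7) = 81.77
(8) = -49.28
(9) = 84.76
(10) = -50.17
(11) = 10.01
(12) = -16.86
(13) = 64.70
(14) = 43.80
(15) = 9.35
(16) = -16.26
(17) = 274.97
(18) = 90.56
(19) = 263.93
(20) = -88.72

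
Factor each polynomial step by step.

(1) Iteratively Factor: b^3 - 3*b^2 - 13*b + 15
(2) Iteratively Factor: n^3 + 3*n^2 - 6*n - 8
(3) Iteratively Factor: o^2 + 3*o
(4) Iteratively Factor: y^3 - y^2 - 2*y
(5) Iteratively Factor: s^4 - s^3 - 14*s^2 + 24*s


(1) = (b + 3)*(b^2 - 6*b + 5) = (b - 1)*(b + 3)*(b - 5)
(2) = (n + 1)*(n^2 + 2*n - 8) = (n + 1)*(n + 4)*(n - 2)
(3) = (o + 3)*(o)
(4) = (y + 1)*(y^2 - 2*y) = (y - 2)*(y + 1)*(y)
(5) = (s - 2)*(s^3 + s^2 - 12*s) = (s - 2)*(s + 4)*(s^2 - 3*s) = s*(s - 2)*(s + 4)*(s - 3)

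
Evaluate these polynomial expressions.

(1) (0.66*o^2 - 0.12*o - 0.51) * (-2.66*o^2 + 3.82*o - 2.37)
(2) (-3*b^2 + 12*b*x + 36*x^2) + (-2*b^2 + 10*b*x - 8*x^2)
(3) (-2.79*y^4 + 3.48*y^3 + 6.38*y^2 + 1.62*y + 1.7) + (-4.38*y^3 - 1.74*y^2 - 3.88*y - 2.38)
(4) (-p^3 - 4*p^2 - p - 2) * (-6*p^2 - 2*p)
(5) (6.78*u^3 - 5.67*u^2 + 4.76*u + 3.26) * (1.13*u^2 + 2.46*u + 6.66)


(1) = -1.7556*o^4 + 2.8404*o^3 - 0.666*o^2 - 1.6638*o + 1.2087
(2) = -5*b^2 + 22*b*x + 28*x^2
(3) = -2.79*y^4 - 0.9*y^3 + 4.64*y^2 - 2.26*y - 0.68
(4) = 6*p^5 + 26*p^4 + 14*p^3 + 14*p^2 + 4*p
(5) = 7.6614*u^5 + 10.2717*u^4 + 36.5854*u^3 - 22.3688*u^2 + 39.7212*u + 21.7116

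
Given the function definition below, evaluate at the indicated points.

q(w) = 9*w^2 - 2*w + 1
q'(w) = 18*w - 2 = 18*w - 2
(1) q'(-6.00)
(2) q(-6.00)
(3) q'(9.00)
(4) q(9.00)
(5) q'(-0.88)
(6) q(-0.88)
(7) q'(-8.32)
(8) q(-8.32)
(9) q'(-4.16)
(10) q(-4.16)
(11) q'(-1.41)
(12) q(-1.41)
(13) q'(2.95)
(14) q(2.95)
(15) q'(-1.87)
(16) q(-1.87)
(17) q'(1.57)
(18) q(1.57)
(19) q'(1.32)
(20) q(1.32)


(1) = -110.00
(2) = 337.00
(3) = 160.00
(4) = 712.00
(5) = -17.84
(6) = 9.73
(7) = -151.76
(8) = 640.64
(9) = -76.88
(10) = 165.07
(11) = -27.38
(12) = 21.71
(13) = 51.10
(14) = 73.42
(15) = -35.66
(16) = 36.21
(17) = 26.26
(18) = 20.04
(19) = 21.76
(20) = 14.04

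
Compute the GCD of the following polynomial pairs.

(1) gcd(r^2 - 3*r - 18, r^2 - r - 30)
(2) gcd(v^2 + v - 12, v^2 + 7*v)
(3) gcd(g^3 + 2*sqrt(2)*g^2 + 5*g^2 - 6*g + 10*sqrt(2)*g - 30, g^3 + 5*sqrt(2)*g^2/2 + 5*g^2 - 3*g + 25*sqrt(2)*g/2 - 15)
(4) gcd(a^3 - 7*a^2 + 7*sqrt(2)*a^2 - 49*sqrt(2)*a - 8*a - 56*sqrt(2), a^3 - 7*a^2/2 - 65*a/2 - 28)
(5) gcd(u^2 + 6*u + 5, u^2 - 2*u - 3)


(1) = gcd((r - 6)*(r + 3), (r - 6)*(r + 5)) = r - 6
(2) = gcd((v - 3)*(v + 4), v*(v + 7)) = 1
(3) = gcd((g + 5)*(g - sqrt(2))*(g + 3*sqrt(2)), (g + 5)*(g - sqrt(2)/2)*(g + 3*sqrt(2))) = g^2 + g*(3*sqrt(2) + 5) + 15*sqrt(2)
(4) = gcd((a - 8)*(a + 1)*(a + 7*sqrt(2)), (a - 8)*(a + 1)*(a + 7/2)) = a^2 - 7*a - 8
(5) = gcd((u + 1)*(u + 5), (u - 3)*(u + 1)) = u + 1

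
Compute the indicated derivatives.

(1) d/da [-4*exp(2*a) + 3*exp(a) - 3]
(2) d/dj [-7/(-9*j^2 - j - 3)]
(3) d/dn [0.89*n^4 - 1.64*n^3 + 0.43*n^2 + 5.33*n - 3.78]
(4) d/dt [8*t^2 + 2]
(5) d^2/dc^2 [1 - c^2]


(1) = (3 - 8*exp(a))*exp(a)
(2) = 7*(-18*j - 1)/(9*j^2 + j + 3)^2
(3) = 3.56*n^3 - 4.92*n^2 + 0.86*n + 5.33
(4) = 16*t
(5) = -2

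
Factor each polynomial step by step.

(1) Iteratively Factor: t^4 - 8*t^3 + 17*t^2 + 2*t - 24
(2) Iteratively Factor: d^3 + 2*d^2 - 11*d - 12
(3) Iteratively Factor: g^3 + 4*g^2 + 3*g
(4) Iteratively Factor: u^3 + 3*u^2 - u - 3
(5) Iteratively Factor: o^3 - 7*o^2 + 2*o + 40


(1) = (t + 1)*(t^3 - 9*t^2 + 26*t - 24) = (t - 2)*(t + 1)*(t^2 - 7*t + 12) = (t - 4)*(t - 2)*(t + 1)*(t - 3)
(2) = (d + 4)*(d^2 - 2*d - 3) = (d + 1)*(d + 4)*(d - 3)
(3) = (g)*(g^2 + 4*g + 3) = g*(g + 1)*(g + 3)
(4) = (u - 1)*(u^2 + 4*u + 3) = (u - 1)*(u + 3)*(u + 1)
(5) = (o + 2)*(o^2 - 9*o + 20) = (o - 5)*(o + 2)*(o - 4)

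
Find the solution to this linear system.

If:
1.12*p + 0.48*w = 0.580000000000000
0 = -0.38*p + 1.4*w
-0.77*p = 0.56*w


Then:
No Solution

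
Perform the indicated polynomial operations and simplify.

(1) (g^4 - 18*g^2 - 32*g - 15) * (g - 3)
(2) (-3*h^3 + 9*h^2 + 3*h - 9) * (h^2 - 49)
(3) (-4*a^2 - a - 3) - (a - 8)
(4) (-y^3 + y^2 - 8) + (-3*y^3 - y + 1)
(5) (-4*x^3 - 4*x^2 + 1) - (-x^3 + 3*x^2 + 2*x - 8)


(1) = g^5 - 3*g^4 - 18*g^3 + 22*g^2 + 81*g + 45
(2) = -3*h^5 + 9*h^4 + 150*h^3 - 450*h^2 - 147*h + 441
(3) = -4*a^2 - 2*a + 5
(4) = -4*y^3 + y^2 - y - 7
(5) = -3*x^3 - 7*x^2 - 2*x + 9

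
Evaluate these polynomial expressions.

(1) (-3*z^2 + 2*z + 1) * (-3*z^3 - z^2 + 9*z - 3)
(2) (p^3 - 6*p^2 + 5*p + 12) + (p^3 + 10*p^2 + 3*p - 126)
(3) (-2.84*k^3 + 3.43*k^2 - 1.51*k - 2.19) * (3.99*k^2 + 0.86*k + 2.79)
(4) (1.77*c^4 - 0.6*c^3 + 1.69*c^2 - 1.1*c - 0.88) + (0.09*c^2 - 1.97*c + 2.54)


(1) = 9*z^5 - 3*z^4 - 32*z^3 + 26*z^2 + 3*z - 3
(2) = 2*p^3 + 4*p^2 + 8*p - 114
(3) = -11.3316*k^5 + 11.2433*k^4 - 10.9987*k^3 - 0.467*k^2 - 6.0963*k - 6.1101
(4) = 1.77*c^4 - 0.6*c^3 + 1.78*c^2 - 3.07*c + 1.66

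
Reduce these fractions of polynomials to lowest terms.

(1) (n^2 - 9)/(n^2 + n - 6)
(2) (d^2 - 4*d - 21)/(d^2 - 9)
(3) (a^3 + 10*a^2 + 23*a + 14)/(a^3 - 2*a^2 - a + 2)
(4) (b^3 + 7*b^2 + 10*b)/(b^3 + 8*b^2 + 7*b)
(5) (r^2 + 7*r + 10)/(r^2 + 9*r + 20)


(1) = (n - 3)/(n - 2)
(2) = (d - 7)/(d - 3)
(3) = (a^2 + 9*a + 14)/(a^2 - 3*a + 2)
(4) = (b^2 + 7*b + 10)/(b^2 + 8*b + 7)
(5) = (r + 2)/(r + 4)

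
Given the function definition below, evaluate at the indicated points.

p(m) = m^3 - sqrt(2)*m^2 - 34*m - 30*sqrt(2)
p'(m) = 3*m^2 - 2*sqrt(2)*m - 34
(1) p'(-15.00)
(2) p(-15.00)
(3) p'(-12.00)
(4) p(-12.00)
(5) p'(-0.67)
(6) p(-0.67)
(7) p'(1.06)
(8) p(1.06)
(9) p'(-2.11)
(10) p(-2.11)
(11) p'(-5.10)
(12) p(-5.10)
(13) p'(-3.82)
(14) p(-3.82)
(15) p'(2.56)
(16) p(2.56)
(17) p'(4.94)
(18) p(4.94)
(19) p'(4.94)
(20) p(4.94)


(1) = 683.43
(2) = -3225.62
(3) = 431.94
(4) = -1566.07
(5) = -30.76
(6) = -20.58
(7) = -33.63
(8) = -78.86
(9) = -14.68
(10) = 13.62
(11) = 58.45
(12) = -38.46
(13) = 20.58
(14) = 11.07
(15) = -21.58
(16) = -121.96
(17) = 25.24
(18) = -124.34
(19) = 25.24
(20) = -124.34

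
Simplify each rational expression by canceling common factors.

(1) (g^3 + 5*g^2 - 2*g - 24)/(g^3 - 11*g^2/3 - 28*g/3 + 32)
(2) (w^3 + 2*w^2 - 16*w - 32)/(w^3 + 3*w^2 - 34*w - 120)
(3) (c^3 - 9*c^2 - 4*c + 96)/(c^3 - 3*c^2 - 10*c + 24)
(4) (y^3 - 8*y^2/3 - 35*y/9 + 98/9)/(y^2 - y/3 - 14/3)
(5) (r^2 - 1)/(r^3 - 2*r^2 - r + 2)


(1) = (3*g^2 + 6*g - 24)/(3*g^2 - 20*g + 32)
(2) = (w^2 - 2*w - 8)/(w^2 - w - 30)
(3) = (c - 8)/(c - 2)
(4) = y - 7/3
(5) = 1/(r - 2)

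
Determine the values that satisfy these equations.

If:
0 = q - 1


Then:
q = 1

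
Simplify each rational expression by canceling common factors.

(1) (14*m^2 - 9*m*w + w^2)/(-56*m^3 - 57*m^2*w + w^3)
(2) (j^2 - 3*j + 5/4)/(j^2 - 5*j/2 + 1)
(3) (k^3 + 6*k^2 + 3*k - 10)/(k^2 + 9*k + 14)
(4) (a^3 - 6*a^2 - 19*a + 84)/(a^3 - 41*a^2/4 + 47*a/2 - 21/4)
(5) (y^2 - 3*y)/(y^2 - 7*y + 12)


(1) = (14*m^2 - 9*m*w + w^2)/(-56*m^3 - 57*m^2*w + w^3)
(2) = (2*j - 5)/(2*j - 4)
(3) = (k^2 + 4*k - 5)/(k + 7)
(4) = (4*a + 16)/(4*a - 1)
(5) = y/(y - 4)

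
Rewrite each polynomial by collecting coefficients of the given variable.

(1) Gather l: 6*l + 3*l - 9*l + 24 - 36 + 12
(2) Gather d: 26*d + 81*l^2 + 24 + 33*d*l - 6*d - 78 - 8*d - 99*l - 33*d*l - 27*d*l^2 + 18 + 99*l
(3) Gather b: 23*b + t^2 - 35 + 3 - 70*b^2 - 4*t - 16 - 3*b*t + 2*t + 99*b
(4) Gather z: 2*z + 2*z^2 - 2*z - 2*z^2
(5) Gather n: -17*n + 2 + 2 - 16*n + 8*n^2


(1) = 0
(2) = d*(12 - 27*l^2) + 81*l^2 - 36
(3) = -70*b^2 + b*(122 - 3*t) + t^2 - 2*t - 48
(4) = 0
(5) = 8*n^2 - 33*n + 4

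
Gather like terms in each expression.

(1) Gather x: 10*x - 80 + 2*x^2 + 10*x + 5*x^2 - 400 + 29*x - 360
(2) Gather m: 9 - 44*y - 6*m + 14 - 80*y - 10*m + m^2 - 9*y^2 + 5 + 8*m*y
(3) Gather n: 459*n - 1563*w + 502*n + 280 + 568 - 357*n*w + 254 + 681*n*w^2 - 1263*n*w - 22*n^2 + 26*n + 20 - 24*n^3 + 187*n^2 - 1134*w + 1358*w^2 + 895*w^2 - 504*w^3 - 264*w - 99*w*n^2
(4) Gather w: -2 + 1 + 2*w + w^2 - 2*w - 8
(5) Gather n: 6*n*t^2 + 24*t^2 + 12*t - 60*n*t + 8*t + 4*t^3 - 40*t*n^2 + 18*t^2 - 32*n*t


(1) = 7*x^2 + 49*x - 840
(2) = m^2 + m*(8*y - 16) - 9*y^2 - 124*y + 28
(3) = -24*n^3 + n^2*(165 - 99*w) + n*(681*w^2 - 1620*w + 987) - 504*w^3 + 2253*w^2 - 2961*w + 1122
(4) = w^2 - 9
(5) = -40*n^2*t + n*(6*t^2 - 92*t) + 4*t^3 + 42*t^2 + 20*t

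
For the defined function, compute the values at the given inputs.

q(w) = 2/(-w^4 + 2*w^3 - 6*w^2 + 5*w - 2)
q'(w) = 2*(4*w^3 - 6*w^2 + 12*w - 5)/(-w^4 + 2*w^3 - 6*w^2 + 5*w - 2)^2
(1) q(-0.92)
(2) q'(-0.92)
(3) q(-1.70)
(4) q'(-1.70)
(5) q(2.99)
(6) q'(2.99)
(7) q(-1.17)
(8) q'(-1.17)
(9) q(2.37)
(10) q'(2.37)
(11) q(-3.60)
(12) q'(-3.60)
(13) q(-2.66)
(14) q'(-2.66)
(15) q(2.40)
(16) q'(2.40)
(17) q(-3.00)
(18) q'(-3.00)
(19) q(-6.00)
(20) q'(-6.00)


(1) = -0.14
(2) = -0.25
(3) = -0.04
(4) = -0.06
(5) = -0.03
(6) = 0.04
(7) = -0.09
(8) = -0.15
(9) = -0.07
(10) = 0.10
(11) = -0.01
(12) = -0.00
(13) = -0.01
(14) = -0.01
(15) = -0.07
(16) = 0.10
(17) = -0.01
(18) = -0.01
(19) = -0.00
(20) = -0.00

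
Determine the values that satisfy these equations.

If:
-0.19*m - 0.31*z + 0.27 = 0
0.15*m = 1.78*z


Then:
m = 1.25
z = 0.11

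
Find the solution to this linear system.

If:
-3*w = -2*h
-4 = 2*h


Then:
h = -2
w = -4/3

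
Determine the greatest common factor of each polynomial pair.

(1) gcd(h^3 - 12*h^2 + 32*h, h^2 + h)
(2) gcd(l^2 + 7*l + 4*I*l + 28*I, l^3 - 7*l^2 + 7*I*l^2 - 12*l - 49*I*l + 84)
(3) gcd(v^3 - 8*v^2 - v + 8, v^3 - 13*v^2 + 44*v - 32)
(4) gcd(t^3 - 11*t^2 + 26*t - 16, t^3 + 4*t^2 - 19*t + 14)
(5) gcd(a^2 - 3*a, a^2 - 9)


(1) = gcd(h*(h - 8)*(h - 4), h*(h + 1)) = h
(2) = gcd((l + 7)*(l + 4*I), (l - 7)*(l + 3*I)*(l + 4*I)) = l + 4*I
(3) = gcd((v - 8)*(v - 1)*(v + 1), (v - 8)*(v - 4)*(v - 1)) = v^2 - 9*v + 8
(4) = t^2 - 3*t + 2
(5) = gcd(a*(a - 3), (a - 3)*(a + 3)) = a - 3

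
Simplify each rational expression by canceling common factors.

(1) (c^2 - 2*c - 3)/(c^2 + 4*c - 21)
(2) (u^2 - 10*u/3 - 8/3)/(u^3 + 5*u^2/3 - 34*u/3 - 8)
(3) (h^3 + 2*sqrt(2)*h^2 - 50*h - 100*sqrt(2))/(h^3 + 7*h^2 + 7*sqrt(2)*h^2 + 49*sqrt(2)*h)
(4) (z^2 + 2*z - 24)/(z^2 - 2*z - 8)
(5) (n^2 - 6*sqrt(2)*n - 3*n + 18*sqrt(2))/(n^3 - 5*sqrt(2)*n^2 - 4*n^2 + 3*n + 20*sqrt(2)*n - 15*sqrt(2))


(1) = (c + 1)/(c + 7)
(2) = (u - 4)/(u^2 + u - 12)
(3) = (h^3 + 2*sqrt(2)*h^2 - 50*h - 100*sqrt(2))/(h^3 + h^2*(7 + 7*sqrt(2)) + 49*sqrt(2)*h)
(4) = (z + 6)/(z + 2)
(5) = (n - 6*sqrt(2))/(n^2 + n*(-5*sqrt(2) - 1) + 5*sqrt(2))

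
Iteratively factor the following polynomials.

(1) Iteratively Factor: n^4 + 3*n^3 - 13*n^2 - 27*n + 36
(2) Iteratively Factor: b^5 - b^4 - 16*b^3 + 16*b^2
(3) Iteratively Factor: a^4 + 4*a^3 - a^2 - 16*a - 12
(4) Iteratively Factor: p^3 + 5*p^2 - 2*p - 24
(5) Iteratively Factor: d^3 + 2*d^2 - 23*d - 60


(1) = (n + 3)*(n^3 - 13*n + 12) = (n - 1)*(n + 3)*(n^2 + n - 12) = (n - 3)*(n - 1)*(n + 3)*(n + 4)
(2) = (b - 4)*(b^4 + 3*b^3 - 4*b^2) = b*(b - 4)*(b^3 + 3*b^2 - 4*b) = b*(b - 4)*(b + 4)*(b^2 - b) = b*(b - 4)*(b - 1)*(b + 4)*(b)
(3) = (a + 1)*(a^3 + 3*a^2 - 4*a - 12) = (a + 1)*(a + 2)*(a^2 + a - 6) = (a + 1)*(a + 2)*(a + 3)*(a - 2)
(4) = (p - 2)*(p^2 + 7*p + 12) = (p - 2)*(p + 3)*(p + 4)
(5) = (d + 3)*(d^2 - d - 20) = (d + 3)*(d + 4)*(d - 5)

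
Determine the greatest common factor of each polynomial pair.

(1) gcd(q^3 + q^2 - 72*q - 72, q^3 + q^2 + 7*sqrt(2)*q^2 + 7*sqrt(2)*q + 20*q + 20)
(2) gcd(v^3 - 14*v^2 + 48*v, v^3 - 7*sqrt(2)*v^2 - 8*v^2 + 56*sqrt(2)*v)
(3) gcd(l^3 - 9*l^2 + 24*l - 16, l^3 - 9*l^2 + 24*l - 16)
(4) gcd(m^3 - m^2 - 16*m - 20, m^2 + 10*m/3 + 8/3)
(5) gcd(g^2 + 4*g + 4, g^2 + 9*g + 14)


(1) = gcd((q + 1)*(q - 6*sqrt(2))*(q + 6*sqrt(2)), (q + 1)*(q + 2*sqrt(2))*(q + 5*sqrt(2))) = q + 1
(2) = gcd(v*(v - 8)*(v - 6), v*(v - 8)*(v - 7*sqrt(2))) = v^2 - 8*v
(3) = l^3 - 9*l^2 + 24*l - 16
(4) = gcd((m - 5)*(m + 2)^2, (m + 4/3)*(m + 2)) = m + 2
(5) = gcd((g + 2)^2, (g + 2)*(g + 7)) = g + 2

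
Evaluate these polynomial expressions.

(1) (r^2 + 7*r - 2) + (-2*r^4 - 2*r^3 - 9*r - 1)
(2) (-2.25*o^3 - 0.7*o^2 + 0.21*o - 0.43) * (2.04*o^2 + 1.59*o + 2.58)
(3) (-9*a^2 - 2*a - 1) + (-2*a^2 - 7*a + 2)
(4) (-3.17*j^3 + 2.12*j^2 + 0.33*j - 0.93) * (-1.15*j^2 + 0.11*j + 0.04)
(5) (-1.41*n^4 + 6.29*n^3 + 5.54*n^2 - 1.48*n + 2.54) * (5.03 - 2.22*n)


(1) = -2*r^4 - 2*r^3 + r^2 - 2*r - 3
(2) = -4.59*o^5 - 5.0055*o^4 - 6.4896*o^3 - 2.3493*o^2 - 0.1419*o - 1.1094
(3) = -11*a^2 - 9*a + 1
(4) = 3.6455*j^5 - 2.7867*j^4 - 0.2731*j^3 + 1.1906*j^2 - 0.0891*j - 0.0372
(5) = 3.1302*n^5 - 21.0561*n^4 + 19.3399*n^3 + 31.1518*n^2 - 13.0832*n + 12.7762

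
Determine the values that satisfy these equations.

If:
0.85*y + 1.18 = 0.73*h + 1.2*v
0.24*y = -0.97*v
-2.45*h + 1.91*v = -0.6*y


Then:
h = -0.06
v = 0.26
y = -1.06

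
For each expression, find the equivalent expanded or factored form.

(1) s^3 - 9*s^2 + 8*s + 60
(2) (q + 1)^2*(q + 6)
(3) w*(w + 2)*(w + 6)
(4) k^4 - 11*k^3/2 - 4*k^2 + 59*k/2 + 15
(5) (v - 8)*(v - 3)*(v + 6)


(1) = (s - 6)*(s - 5)*(s + 2)
(2) = q^3 + 8*q^2 + 13*q + 6
(3) = w^3 + 8*w^2 + 12*w
(4) = (k - 5)*(k - 3)*(k + 1/2)*(k + 2)
(5) = v^3 - 5*v^2 - 42*v + 144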